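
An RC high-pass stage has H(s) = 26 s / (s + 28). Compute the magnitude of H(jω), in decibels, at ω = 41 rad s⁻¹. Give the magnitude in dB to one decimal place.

26.6 dB

|j41| = 41
|j41 + 28| = √(41² + 28²) = 49.65
|H(j41)| = 26 × 41 / 49.65 = 21.471
20 log₁₀(21.471) = 26.64 dB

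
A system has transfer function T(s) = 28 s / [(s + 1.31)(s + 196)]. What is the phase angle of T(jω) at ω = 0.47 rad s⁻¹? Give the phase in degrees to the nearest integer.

70°

∠(j0.47) = 90.00°
∠(j0.47 + 1.31) = arctan(0.47/1.31) = 19.74°
∠(j0.47 + 196) = arctan(0.47/196) = 0.14°
∠T(j0.47) = 90.00° − (19.74° + 0.14°) = 70.13°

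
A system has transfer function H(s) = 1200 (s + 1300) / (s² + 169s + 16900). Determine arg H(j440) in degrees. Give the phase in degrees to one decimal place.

∠(j440 + 1300) = arctan(440/1300) = 18.70°
∠[(j440)² + 169(j440) + 16900] = ∠[-1.767e+05 + j74360] = 157.18°
∠H(j440) = 18.70° − 157.18° = -138.48°

-138.5°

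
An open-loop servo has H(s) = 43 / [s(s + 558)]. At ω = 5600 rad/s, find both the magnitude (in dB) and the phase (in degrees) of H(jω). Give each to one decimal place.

|j5600 + 558| = √(5600² + 558²) = 5628
|j5600| = 5600
|H(j5600)| = 43 / (5628 × 5600) = 1.3644e-06
20 log₁₀(1.3644e-06) = -117.30 dB
∠(j5600 + 558) = arctan(5600/558) = 84.31°
∠(j5600) = 90.00°
∠H(j5600) = − (84.31° + 90.00°) = -174.31°

|H| = -117.3 dB, ∠H = -174.3°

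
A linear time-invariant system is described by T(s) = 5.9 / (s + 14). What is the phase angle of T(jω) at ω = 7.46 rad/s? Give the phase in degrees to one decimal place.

-28.1°

∠(j7.46 + 14) = arctan(7.46/14) = 28.05°
∠T(j7.46) = −28.05° = -28.05°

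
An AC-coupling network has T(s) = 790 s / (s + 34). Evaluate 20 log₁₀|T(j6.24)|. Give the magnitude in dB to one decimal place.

|j6.24| = 6.24
|j6.24 + 34| = √(6.24² + 34²) = 34.57
|T(j6.24)| = 790 × 6.24 / 34.57 = 142.61
20 log₁₀(142.61) = 43.08 dB

43.1 dB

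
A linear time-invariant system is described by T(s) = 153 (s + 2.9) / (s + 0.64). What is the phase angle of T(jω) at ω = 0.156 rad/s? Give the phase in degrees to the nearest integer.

∠(j0.156 + 2.9) = arctan(0.156/2.9) = 3.08°
∠(j0.156 + 0.64) = arctan(0.156/0.64) = 13.70°
∠T(j0.156) = 3.08° − 13.70° = -10.62°

-11°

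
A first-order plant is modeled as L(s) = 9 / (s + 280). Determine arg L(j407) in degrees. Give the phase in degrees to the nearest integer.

∠(j407 + 280) = arctan(407/280) = 55.47°
∠L(j407) = −55.47° = -55.47°

-55°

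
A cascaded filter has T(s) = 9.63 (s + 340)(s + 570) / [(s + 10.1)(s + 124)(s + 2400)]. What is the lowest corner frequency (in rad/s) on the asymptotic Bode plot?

10.1 rad/s

Break frequencies occur at each pole and zero magnitude: 10.1 rad/s, 124 rad/s, 340 rad/s, 570 rad/s, 2400 rad/s.
The lowest is 10.1 rad/s.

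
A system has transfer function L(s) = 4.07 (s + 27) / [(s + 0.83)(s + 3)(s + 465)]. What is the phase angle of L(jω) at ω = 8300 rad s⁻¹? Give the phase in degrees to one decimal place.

-177.0°

∠(j8300 + 27) = arctan(8300/27) = 89.81°
∠(j8300 + 0.83) = arctan(8300/0.83) = 89.99°
∠(j8300 + 3) = arctan(8300/3) = 89.98°
∠(j8300 + 465) = arctan(8300/465) = 86.79°
∠L(j8300) = 89.81° − (89.99° + 89.98° + 86.79°) = -176.95°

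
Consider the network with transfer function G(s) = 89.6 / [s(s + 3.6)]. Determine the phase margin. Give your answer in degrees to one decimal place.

Gain crossover: |G(jω)| = 1 at ω ≈ 9.13 rad/sec.
∠G(j9.13) = −90° − arctan(9.13/3.6) ≈ -158.48°
PM = 180° + (-158.48°) = 21.52°

21.5°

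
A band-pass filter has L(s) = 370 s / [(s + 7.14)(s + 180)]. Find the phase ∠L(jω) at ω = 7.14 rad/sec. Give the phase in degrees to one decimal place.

42.7°

∠(j7.14) = 90.00°
∠(j7.14 + 7.14) = arctan(7.14/7.14) = 45.00°
∠(j7.14 + 180) = arctan(7.14/180) = 2.27°
∠L(j7.14) = 90.00° − (45.00° + 2.27°) = 42.73°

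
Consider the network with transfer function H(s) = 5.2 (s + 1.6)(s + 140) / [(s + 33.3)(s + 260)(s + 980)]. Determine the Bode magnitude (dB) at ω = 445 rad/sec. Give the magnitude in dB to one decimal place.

-47.2 dB

|j445 + 1.6| = √(445² + 1.6²) = 445
|j445 + 140| = √(445² + 140²) = 466.5
|j445 + 33.3| = √(445² + 33.3²) = 446.2
|j445 + 260| = √(445² + 260²) = 515.4
|j445 + 980| = √(445² + 980²) = 1076
|H(j445)| = 5.2 × 445 × 466.5 / (446.2 × 515.4 × 1076) = 0.0043609
20 log₁₀(0.0043609) = -47.21 dB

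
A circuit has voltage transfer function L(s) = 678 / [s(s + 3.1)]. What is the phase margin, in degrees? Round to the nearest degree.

Gain crossover: |L(jω)| = 1 at ω ≈ 25.9 rad s⁻¹.
∠L(j25.9) = −90° − arctan(25.9/3.1) ≈ -173.19°
PM = 180° + (-173.19°) = 6.81°

7°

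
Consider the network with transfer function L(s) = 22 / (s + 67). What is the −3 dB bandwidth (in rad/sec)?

67 rad/sec

For a single-pole low-pass, the −3 dB point is at the pole: ω = 67 rad/sec.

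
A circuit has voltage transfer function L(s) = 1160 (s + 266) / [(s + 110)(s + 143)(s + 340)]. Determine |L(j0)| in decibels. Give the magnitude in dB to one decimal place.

-24.8 dB

L(0) = 1160 × 266 / (110 × 143 × 340) = 0.057694
20 log₁₀(0.057694) = -24.78 dB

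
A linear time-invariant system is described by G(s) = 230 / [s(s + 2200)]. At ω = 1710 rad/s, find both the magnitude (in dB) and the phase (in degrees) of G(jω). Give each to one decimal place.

|j1710 + 2200| = √(1710² + 2200²) = 2786
|j1710| = 1710
|G(j1710)| = 230 / (2786 × 1710) = 4.8271e-05
20 log₁₀(4.8271e-05) = -86.33 dB
∠(j1710 + 2200) = arctan(1710/2200) = 37.86°
∠(j1710) = 90.00°
∠G(j1710) = − (37.86° + 90.00°) = -127.86°

|G| = -86.3 dB, ∠G = -127.9°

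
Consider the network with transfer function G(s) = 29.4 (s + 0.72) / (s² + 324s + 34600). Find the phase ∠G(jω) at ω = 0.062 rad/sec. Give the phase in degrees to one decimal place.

4.9°

∠(j0.062 + 0.72) = arctan(0.062/0.72) = 4.92°
∠[(j0.062)² + 324(j0.062) + 34600] = ∠[34600 + j20.088] = 0.03°
∠G(j0.062) = 4.92° − 0.03° = 4.89°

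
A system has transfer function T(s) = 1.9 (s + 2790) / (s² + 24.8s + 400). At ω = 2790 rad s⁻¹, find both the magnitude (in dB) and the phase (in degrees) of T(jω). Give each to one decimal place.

|j2790 + 2790| = √(2790² + 2790²) = 3946
|(j2790)² + 24.8(j2790) + 400| = |-7.7837e+06 + j69192| = 7.784e+06
|T(j2790)| = 1.9 × 3946 / 7.784e+06 = 0.0009631
20 log₁₀(0.0009631) = -60.33 dB
∠(j2790 + 2790) = arctan(2790/2790) = 45.00°
∠[(j2790)² + 24.8(j2790) + 400] = ∠[-7.7837e+06 + j69192] = 179.49°
∠T(j2790) = 45.00° − 179.49° = -134.49°

|T| = -60.3 dB, ∠T = -134.5°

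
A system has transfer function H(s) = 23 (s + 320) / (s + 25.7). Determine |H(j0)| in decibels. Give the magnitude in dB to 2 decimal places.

49.14 dB

H(0) = 23 × 320 / 25.7 = 286.38
20 log₁₀(286.38) = 49.139 dB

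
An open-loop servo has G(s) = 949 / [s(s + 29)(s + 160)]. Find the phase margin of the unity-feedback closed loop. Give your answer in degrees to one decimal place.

Gain crossover: |G(jω)| = 1 at ω ≈ 0.205 rad/s.
∠G(j0.205) = −90° − arctan(0.205/29) − arctan(0.205/160) ≈ -90.48°
PM = 180° + (-90.48°) = 89.52°

89.5 deg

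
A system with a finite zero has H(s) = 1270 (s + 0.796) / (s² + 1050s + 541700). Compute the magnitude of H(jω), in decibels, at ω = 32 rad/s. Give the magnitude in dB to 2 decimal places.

-22.49 dB

|j32 + 0.796| = √(32² + 0.796²) = 32.01
|(j32)² + 1050(j32) + 541700| = |5.4068e+05 + j33600| = 5.417e+05
|H(j32)| = 1270 × 32.01 / 5.417e+05 = 0.075044
20 log₁₀(0.075044) = -22.494 dB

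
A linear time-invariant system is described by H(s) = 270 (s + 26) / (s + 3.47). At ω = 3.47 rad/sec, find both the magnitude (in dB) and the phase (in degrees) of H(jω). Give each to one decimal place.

|H| = 63.2 dB, ∠H = -37.4 deg

|j3.47 + 26| = √(3.47² + 26²) = 26.23
|j3.47 + 3.47| = √(3.47² + 3.47²) = 4.907
|H(j3.47)| = 270 × 26.23 / 4.907 = 1443.2
20 log₁₀(1443.2) = 63.19 dB
∠(j3.47 + 26) = arctan(3.47/26) = 7.60°
∠(j3.47 + 3.47) = arctan(3.47/3.47) = 45.00°
∠H(j3.47) = 7.60° − 45.00° = -37.40°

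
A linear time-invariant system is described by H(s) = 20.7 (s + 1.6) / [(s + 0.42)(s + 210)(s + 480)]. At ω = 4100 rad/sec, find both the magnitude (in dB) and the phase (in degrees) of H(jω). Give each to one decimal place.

|j4100 + 1.6| = √(4100² + 1.6²) = 4100
|j4100 + 0.42| = √(4100² + 0.42²) = 4100
|j4100 + 210| = √(4100² + 210²) = 4105
|j4100 + 480| = √(4100² + 480²) = 4128
|H(j4100)| = 20.7 × 4100 / (4100 × 4105 × 4128) = 1.2215e-06
20 log₁₀(1.2215e-06) = -118.26 dB
∠(j4100 + 1.6) = arctan(4100/1.6) = 89.98°
∠(j4100 + 0.42) = arctan(4100/0.42) = 89.99°
∠(j4100 + 210) = arctan(4100/210) = 87.07°
∠(j4100 + 480) = arctan(4100/480) = 83.32°
∠H(j4100) = 89.98° − (89.99° + 87.07° + 83.32°) = -170.41°

|H| = -118.3 dB, ∠H = -170.4°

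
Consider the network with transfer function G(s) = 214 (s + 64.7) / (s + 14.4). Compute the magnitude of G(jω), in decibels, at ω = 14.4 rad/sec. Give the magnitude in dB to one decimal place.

|j14.4 + 64.7| = √(14.4² + 64.7²) = 66.28
|j14.4 + 14.4| = √(14.4² + 14.4²) = 20.36
|G(j14.4)| = 214 × 66.28 / 20.36 = 696.53
20 log₁₀(696.53) = 56.86 dB

56.9 dB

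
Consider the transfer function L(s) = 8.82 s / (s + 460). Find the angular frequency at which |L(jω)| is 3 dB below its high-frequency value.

For a single-pole high-pass, the −3 dB point is at the pole: ω = 460 rad s⁻¹.

460 rad s⁻¹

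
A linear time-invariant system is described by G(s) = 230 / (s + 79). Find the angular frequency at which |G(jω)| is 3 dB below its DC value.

79 rad s⁻¹

For a single-pole low-pass, the −3 dB point is at the pole: ω = 79 rad s⁻¹.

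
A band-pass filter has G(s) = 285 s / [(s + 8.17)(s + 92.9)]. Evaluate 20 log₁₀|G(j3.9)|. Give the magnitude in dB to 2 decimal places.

2.41 dB

|j3.9| = 3.9
|j3.9 + 8.17| = √(3.9² + 8.17²) = 9.053
|j3.9 + 92.9| = √(3.9² + 92.9²) = 92.98
|G(j3.9)| = 285 × 3.9 / (9.053 × 92.98) = 1.3204
20 log₁₀(1.3204) = 2.414 dB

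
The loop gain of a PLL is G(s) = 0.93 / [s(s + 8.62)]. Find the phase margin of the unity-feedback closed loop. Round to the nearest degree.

89 deg

Gain crossover: |G(jω)| = 1 at ω ≈ 0.108 rad s⁻¹.
∠G(j0.108) = −90° − arctan(0.108/8.62) ≈ -90.72°
PM = 180° + (-90.72°) = 89.28°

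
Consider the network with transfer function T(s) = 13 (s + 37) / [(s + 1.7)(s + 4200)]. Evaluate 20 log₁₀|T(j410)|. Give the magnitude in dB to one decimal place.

|j410 + 37| = √(410² + 37²) = 411.7
|j410 + 1.7| = √(410² + 1.7²) = 410
|j410 + 4200| = √(410² + 4200²) = 4220
|T(j410)| = 13 × 411.7 / (410 × 4220) = 0.0030931
20 log₁₀(0.0030931) = -50.19 dB

-50.2 dB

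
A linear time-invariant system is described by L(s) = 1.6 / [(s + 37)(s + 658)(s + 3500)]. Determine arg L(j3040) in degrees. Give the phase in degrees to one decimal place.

∠(j3040 + 37) = arctan(3040/37) = 89.30°
∠(j3040 + 658) = arctan(3040/658) = 77.79°
∠(j3040 + 3500) = arctan(3040/3500) = 40.98°
∠L(j3040) = − (89.30° + 77.79° + 40.98°) = -208.07°

-208.1°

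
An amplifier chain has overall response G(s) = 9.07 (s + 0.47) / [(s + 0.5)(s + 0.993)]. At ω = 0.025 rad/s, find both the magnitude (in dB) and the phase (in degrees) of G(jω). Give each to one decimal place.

|j0.025 + 0.47| = √(0.025² + 0.47²) = 0.4707
|j0.025 + 0.5| = √(0.025² + 0.5²) = 0.5006
|j0.025 + 0.993| = √(0.025² + 0.993²) = 0.9933
|G(j0.025)| = 9.07 × 0.4707 / (0.5006 × 0.9933) = 8.5846
20 log₁₀(8.5846) = 18.67 dB
∠(j0.025 + 0.47) = arctan(0.025/0.47) = 3.04°
∠(j0.025 + 0.5) = arctan(0.025/0.5) = 2.86°
∠(j0.025 + 0.993) = arctan(0.025/0.993) = 1.44°
∠G(j0.025) = 3.04° − (2.86° + 1.44°) = -1.26°

|G| = 18.7 dB, ∠G = -1.3°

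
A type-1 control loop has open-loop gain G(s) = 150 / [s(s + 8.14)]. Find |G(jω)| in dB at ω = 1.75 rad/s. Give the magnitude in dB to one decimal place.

20.3 dB

|j1.75 + 8.14| = √(1.75² + 8.14²) = 8.326
|j1.75| = 1.75
|G(j1.75)| = 150 / (8.326 × 1.75) = 10.295
20 log₁₀(10.295) = 20.25 dB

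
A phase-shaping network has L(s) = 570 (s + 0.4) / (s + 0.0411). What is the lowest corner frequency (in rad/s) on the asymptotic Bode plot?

0.0411 rad/s

Break frequencies occur at each pole and zero magnitude: 0.0411 rad/s, 0.4 rad/s.
The lowest is 0.0411 rad/s.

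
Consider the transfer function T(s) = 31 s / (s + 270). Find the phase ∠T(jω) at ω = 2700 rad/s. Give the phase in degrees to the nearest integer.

6°

∠(j2700) = 90.00°
∠(j2700 + 270) = arctan(2700/270) = 84.29°
∠T(j2700) = 90.00° − 84.29° = 5.71°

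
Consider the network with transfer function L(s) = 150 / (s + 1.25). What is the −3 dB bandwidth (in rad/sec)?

1.25 rad/sec

For a single-pole low-pass, the −3 dB point is at the pole: ω = 1.25 rad/sec.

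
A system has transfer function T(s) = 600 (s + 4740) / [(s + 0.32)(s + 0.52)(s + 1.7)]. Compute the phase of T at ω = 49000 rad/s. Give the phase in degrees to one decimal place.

∠(j49000 + 4740) = arctan(49000/4740) = 84.47°
∠(j49000 + 0.32) = arctan(49000/0.32) = 90.00°
∠(j49000 + 0.52) = arctan(49000/0.52) = 90.00°
∠(j49000 + 1.7) = arctan(49000/1.7) = 90.00°
∠T(j49000) = 84.47° − (90.00° + 90.00° + 90.00°) = -185.52°

-185.5°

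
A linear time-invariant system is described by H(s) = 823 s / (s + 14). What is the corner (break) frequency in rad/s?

The single real pole at s = −14 gives a corner at ω = 14 rad/s.

14 rad/s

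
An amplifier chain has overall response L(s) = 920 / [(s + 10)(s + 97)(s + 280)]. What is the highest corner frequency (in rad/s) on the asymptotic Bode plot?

280 rad/s

Break frequencies occur at each pole and zero magnitude: 10 rad/s, 97 rad/s, 280 rad/s.
The highest is 280 rad/s.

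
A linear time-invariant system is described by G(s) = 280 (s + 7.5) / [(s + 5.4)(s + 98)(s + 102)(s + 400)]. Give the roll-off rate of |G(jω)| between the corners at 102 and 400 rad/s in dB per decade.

In this band the factors already past their corner are: zero at 7.5, pole at 5.4, pole at 98, pole at 102; net slope = -40 dB/decade.

-40 dB/decade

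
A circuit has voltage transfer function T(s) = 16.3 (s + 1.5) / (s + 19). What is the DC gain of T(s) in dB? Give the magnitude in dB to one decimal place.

T(0) = 16.3 × 1.5 / 19 = 1.2868
20 log₁₀(1.2868) = 2.19 dB

2.2 dB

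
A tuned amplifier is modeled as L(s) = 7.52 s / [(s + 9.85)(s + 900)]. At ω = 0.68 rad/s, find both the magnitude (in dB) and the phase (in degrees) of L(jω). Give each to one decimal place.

|L| = -64.8 dB, ∠L = 86.0°

|j0.68| = 0.68
|j0.68 + 9.85| = √(0.68² + 9.85²) = 9.873
|j0.68 + 900| = √(0.68² + 900²) = 900
|L(j0.68)| = 7.52 × 0.68 / (9.873 × 900) = 0.00057546
20 log₁₀(0.00057546) = -64.80 dB
∠(j0.68) = 90.00°
∠(j0.68 + 9.85) = arctan(0.68/9.85) = 3.95°
∠(j0.68 + 900) = arctan(0.68/900) = 0.04°
∠L(j0.68) = 90.00° − (3.95° + 0.04°) = 86.01°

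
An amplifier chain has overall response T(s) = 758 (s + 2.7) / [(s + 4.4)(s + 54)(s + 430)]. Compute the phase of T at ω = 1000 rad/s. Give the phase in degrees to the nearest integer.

-154°

∠(j1000 + 2.7) = arctan(1000/2.7) = 89.85°
∠(j1000 + 4.4) = arctan(1000/4.4) = 89.75°
∠(j1000 + 54) = arctan(1000/54) = 86.91°
∠(j1000 + 430) = arctan(1000/430) = 66.73°
∠T(j1000) = 89.85° − (89.75° + 86.91° + 66.73°) = -153.54°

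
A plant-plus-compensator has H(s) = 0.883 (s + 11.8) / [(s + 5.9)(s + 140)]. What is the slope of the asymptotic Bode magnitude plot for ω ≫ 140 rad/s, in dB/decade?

With 1 zero and 2 poles, the high-frequency asymptotic slope is 20 × (1 − 2) = -20 dB/decade.

-20 dB/decade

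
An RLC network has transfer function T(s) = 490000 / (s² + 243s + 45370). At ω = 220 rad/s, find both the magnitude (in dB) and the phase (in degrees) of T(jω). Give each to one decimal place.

|T| = 19.2 dB, ∠T = -93.2°

|(j220)² + 243(j220) + 45370| = |-3030 + j53460| = 5.355e+04
|T(j220)| = 490000 / 5.355e+04 = 9.151
20 log₁₀(9.151) = 19.23 dB
∠[(j220)² + 243(j220) + 45370] = ∠[-3030 + j53460] = 93.24°
∠T(j220) = −93.24° = -93.24°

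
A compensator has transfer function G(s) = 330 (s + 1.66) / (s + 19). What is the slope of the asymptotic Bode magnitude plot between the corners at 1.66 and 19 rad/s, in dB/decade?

In this band the factors already past their corner are: zero at 1.66; net slope = 20 dB/decade.

20 dB/decade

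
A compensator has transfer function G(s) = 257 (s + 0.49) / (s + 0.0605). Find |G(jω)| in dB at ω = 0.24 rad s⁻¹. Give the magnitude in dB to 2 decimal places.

|j0.24 + 0.49| = √(0.24² + 0.49²) = 0.5456
|j0.24 + 0.0605| = √(0.24² + 0.0605²) = 0.2475
|G(j0.24)| = 257 × 0.5456 / 0.2475 = 566.54
20 log₁₀(566.54) = 55.065 dB

55.06 dB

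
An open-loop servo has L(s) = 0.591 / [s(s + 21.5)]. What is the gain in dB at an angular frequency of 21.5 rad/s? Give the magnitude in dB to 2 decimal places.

|j21.5 + 21.5| = √(21.5² + 21.5²) = 30.41
|j21.5| = 21.5
|L(j21.5)| = 0.591 / (30.41 × 21.5) = 0.00090406
20 log₁₀(0.00090406) = -60.876 dB

-60.88 dB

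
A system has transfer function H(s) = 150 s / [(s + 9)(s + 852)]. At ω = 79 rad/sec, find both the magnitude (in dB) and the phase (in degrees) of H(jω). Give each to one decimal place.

|j79| = 79
|j79 + 9| = √(79² + 9²) = 79.51
|j79 + 852| = √(79² + 852²) = 855.7
|H(j79)| = 150 × 79 / (79.51 × 855.7) = 0.17418
20 log₁₀(0.17418) = -15.18 dB
∠(j79) = 90.00°
∠(j79 + 9) = arctan(79/9) = 83.50°
∠(j79 + 852) = arctan(79/852) = 5.30°
∠H(j79) = 90.00° − (83.50° + 5.30°) = 1.20°

|H| = -15.2 dB, ∠H = 1.2 deg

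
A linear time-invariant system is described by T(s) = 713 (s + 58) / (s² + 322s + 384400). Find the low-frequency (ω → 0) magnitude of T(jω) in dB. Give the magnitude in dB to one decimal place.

T(0) = 713 × 58 / 384400 = 0.10758
20 log₁₀(0.10758) = -19.37 dB

-19.4 dB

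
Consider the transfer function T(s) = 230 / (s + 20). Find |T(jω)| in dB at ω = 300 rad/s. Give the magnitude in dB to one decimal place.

|j300 + 20| = √(300² + 20²) = 300.7
|T(j300)| = 230 / 300.7 = 0.76497
20 log₁₀(0.76497) = -2.33 dB

-2.3 dB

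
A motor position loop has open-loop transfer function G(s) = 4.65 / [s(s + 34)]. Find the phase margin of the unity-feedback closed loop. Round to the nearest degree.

90°

Gain crossover: |G(jω)| = 1 at ω ≈ 0.137 rad/sec.
∠G(j0.137) = −90° − arctan(0.137/34) ≈ -90.23°
PM = 180° + (-90.23°) = 89.77°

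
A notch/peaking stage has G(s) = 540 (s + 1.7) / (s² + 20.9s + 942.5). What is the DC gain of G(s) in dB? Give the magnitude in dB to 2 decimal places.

G(0) = 540 × 1.7 / 942.5 = 0.97401
20 log₁₀(0.97401) = -0.229 dB

-0.23 dB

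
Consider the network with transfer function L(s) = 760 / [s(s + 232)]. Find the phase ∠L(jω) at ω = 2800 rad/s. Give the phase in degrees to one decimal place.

∠(j2800 + 232) = arctan(2800/232) = 85.26°
∠(j2800) = 90.00°
∠L(j2800) = − (85.26° + 90.00°) = -175.26°

-175.3°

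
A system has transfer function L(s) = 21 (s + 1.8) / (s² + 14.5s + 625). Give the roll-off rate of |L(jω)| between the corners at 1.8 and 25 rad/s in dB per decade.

20 dB/decade

In this band the factors already past their corner are: zero at 1.8; net slope = 20 dB/decade.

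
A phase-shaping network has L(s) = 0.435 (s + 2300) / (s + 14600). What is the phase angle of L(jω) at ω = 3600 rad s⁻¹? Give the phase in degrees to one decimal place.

43.6 deg

∠(j3600 + 2300) = arctan(3600/2300) = 57.43°
∠(j3600 + 14600) = arctan(3600/14600) = 13.85°
∠L(j3600) = 57.43° − 13.85° = 43.57°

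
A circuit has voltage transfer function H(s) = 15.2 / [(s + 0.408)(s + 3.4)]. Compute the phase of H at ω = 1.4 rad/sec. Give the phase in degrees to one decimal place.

-96.1 deg

∠(j1.4 + 0.408) = arctan(1.4/0.408) = 73.75°
∠(j1.4 + 3.4) = arctan(1.4/3.4) = 22.38°
∠H(j1.4) = − (73.75° + 22.38°) = -96.13°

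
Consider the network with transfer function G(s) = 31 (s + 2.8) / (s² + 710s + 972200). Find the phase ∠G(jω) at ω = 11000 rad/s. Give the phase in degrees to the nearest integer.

∠(j11000 + 2.8) = arctan(11000/2.8) = 89.99°
∠[(j11000)² + 710(j11000) + 972200] = ∠[-1.2003e+08 + j7.81e+06] = 176.28°
∠G(j11000) = 89.99° − 176.28° = -86.29°

-86°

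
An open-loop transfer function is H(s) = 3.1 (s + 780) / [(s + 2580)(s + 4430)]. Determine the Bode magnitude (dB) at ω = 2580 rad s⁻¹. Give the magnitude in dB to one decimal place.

-67.0 dB

|j2580 + 780| = √(2580² + 780²) = 2695
|j2580 + 2580| = √(2580² + 2580²) = 3649
|j2580 + 4430| = √(2580² + 4430²) = 5127
|H(j2580)| = 3.1 × 2695 / (3649 × 5127) = 0.0004467
20 log₁₀(0.0004467) = -67.00 dB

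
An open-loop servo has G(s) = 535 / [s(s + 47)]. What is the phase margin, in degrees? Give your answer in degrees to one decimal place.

Gain crossover: |G(jω)| = 1 at ω ≈ 11.1 rad/sec.
∠G(j11.1) = −90° − arctan(11.1/47) ≈ -103.26°
PM = 180° + (-103.26°) = 76.74°

76.7 deg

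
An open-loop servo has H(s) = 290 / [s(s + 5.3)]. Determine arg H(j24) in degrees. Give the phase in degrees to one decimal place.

∠(j24 + 5.3) = arctan(24/5.3) = 77.55°
∠(j24) = 90.00°
∠H(j24) = − (77.55° + 90.00°) = -167.55°

-167.5°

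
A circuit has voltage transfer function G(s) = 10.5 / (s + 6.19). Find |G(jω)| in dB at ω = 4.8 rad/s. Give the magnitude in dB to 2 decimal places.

2.55 dB

|j4.8 + 6.19| = √(4.8² + 6.19²) = 7.833
|G(j4.8)| = 10.5 / 7.833 = 1.3405
20 log₁₀(1.3405) = 2.545 dB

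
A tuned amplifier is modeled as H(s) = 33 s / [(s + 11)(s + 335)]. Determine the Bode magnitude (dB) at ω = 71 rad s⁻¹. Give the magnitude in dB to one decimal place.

|j71| = 71
|j71 + 11| = √(71² + 11²) = 71.85
|j71 + 335| = √(71² + 335²) = 342.4
|H(j71)| = 33 × 71 / (71.85 × 342.4) = 0.095231
20 log₁₀(0.095231) = -20.42 dB

-20.4 dB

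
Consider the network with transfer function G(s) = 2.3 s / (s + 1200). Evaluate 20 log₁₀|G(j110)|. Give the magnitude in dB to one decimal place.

|j110| = 110
|j110 + 1200| = √(110² + 1200²) = 1205
|G(j110)| = 2.3 × 110 / 1205 = 0.20995
20 log₁₀(0.20995) = -13.56 dB

-13.6 dB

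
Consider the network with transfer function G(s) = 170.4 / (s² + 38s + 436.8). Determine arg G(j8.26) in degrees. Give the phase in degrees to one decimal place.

∠[(j8.26)² + 38(j8.26) + 436.8] = ∠[368.57 + j313.88] = 40.42°
∠G(j8.26) = −40.42° = -40.42°

-40.4°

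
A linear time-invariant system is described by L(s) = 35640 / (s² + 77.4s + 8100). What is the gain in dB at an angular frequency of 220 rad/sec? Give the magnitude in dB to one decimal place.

-1.8 dB

|(j220)² + 77.4(j220) + 8100| = |-40300 + j17028| = 4.375e+04
|L(j220)| = 35640 / 4.375e+04 = 0.81463
20 log₁₀(0.81463) = -1.78 dB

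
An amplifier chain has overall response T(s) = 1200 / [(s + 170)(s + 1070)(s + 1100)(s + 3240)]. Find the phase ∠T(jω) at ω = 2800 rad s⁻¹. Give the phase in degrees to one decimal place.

-265.0 deg

∠(j2800 + 170) = arctan(2800/170) = 86.53°
∠(j2800 + 1070) = arctan(2800/1070) = 69.09°
∠(j2800 + 1100) = arctan(2800/1100) = 68.55°
∠(j2800 + 3240) = arctan(2800/3240) = 40.83°
∠T(j2800) = − (86.53° + 69.09° + 68.55° + 40.83°) = -265.00°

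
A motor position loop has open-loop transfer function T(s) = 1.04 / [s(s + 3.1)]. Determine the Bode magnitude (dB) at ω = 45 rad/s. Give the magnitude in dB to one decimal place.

|j45 + 3.1| = √(45² + 3.1²) = 45.11
|j45| = 45
|T(j45)| = 1.04 / (45.11 × 45) = 0.00051237
20 log₁₀(0.00051237) = -65.81 dB

-65.8 dB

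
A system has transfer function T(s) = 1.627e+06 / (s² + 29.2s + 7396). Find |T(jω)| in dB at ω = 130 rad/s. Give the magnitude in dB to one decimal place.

44.0 dB

|(j130)² + 29.2(j130) + 7396| = |-9504 + j3796| = 1.023e+04
|T(j130)| = 1.627e+06 / 1.023e+04 = 158.98
20 log₁₀(158.98) = 44.03 dB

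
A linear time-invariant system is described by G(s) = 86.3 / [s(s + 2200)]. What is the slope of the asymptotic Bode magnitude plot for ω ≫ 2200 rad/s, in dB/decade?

-40 dB/decade

With 0 zeros and 2 poles, the high-frequency asymptotic slope is 20 × (0 − 2) = -40 dB/decade.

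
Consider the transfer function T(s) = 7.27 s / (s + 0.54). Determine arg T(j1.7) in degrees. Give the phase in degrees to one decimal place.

∠(j1.7) = 90.00°
∠(j1.7 + 0.54) = arctan(1.7/0.54) = 72.38°
∠T(j1.7) = 90.00° − 72.38° = 17.62°

17.6 deg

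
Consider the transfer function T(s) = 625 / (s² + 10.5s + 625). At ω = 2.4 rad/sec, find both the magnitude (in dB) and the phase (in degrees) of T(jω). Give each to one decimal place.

|T| = 0.1 dB, ∠T = -2.3 deg

|(j2.4)² + 10.5(j2.4) + 625| = |619.24 + j25.2| = 619.8
|T(j2.4)| = 625 / 619.8 = 1.0085
20 log₁₀(1.0085) = 0.07 dB
∠[(j2.4)² + 10.5(j2.4) + 625] = ∠[619.24 + j25.2] = 2.33°
∠T(j2.4) = −2.33° = -2.33°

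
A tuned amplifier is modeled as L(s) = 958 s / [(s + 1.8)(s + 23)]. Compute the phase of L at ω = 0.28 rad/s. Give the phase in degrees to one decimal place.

∠(j0.28) = 90.00°
∠(j0.28 + 1.8) = arctan(0.28/1.8) = 8.84°
∠(j0.28 + 23) = arctan(0.28/23) = 0.70°
∠L(j0.28) = 90.00° − (8.84° + 0.70°) = 80.46°

80.5°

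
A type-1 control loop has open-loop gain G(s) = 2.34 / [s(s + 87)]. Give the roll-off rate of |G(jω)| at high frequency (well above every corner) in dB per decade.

With 0 zeros and 2 poles, the high-frequency asymptotic slope is 20 × (0 − 2) = -40 dB/decade.

-40 dB/decade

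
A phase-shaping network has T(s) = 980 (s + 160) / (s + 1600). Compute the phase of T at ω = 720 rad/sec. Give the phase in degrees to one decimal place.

∠(j720 + 160) = arctan(720/160) = 77.47°
∠(j720 + 1600) = arctan(720/1600) = 24.23°
∠T(j720) = 77.47° − 24.23° = 53.24°

53.2 deg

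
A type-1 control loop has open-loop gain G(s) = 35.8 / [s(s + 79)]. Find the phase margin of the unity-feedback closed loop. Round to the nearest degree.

90°

Gain crossover: |G(jω)| = 1 at ω ≈ 0.453 rad s⁻¹.
∠G(j0.453) = −90° − arctan(0.453/79) ≈ -90.33°
PM = 180° + (-90.33°) = 89.67°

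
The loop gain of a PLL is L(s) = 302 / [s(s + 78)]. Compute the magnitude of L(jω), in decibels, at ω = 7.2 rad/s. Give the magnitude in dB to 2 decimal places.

|j7.2 + 78| = √(7.2² + 78²) = 78.33
|j7.2| = 7.2
|L(j7.2)| = 302 / (78.33 × 7.2) = 0.53547
20 log₁₀(0.53547) = -5.425 dB

-5.43 dB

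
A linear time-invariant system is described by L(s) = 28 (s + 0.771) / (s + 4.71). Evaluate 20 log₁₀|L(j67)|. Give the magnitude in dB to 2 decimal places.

28.92 dB

|j67 + 0.771| = √(67² + 0.771²) = 67
|j67 + 4.71| = √(67² + 4.71²) = 67.17
|L(j67)| = 28 × 67 / 67.17 = 27.933
20 log₁₀(27.933) = 28.922 dB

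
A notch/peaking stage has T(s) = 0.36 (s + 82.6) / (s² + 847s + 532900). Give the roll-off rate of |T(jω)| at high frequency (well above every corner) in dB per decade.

With 1 zero and 2 poles, the high-frequency asymptotic slope is 20 × (1 − 2) = -20 dB/decade.

-20 dB/decade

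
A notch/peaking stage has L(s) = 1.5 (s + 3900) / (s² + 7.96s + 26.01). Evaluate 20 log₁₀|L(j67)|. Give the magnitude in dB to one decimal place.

|j67 + 3900| = √(67² + 3900²) = 3901
|(j67)² + 7.96(j67) + 26.01| = |-4463 + j533.32| = 4495
|L(j67)| = 1.5 × 3901 / 4495 = 1.3017
20 log₁₀(1.3017) = 2.29 dB

2.3 dB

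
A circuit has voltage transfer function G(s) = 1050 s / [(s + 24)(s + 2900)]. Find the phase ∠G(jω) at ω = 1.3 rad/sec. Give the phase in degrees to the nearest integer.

87°

∠(j1.3) = 90.00°
∠(j1.3 + 24) = arctan(1.3/24) = 3.10°
∠(j1.3 + 2900) = arctan(1.3/2900) = 0.03°
∠G(j1.3) = 90.00° − (3.10° + 0.03°) = 86.87°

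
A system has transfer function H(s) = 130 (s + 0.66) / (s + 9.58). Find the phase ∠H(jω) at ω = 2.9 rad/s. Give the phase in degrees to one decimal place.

60.3 deg

∠(j2.9 + 0.66) = arctan(2.9/0.66) = 77.18°
∠(j2.9 + 9.58) = arctan(2.9/9.58) = 16.84°
∠H(j2.9) = 77.18° − 16.84° = 60.34°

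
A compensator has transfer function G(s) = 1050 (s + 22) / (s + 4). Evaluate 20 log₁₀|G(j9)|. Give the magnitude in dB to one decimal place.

68.1 dB

|j9 + 22| = √(9² + 22²) = 23.77
|j9 + 4| = √(9² + 4²) = 9.849
|G(j9)| = 1050 × 23.77 / 9.849 = 2534.1
20 log₁₀(2534.1) = 68.08 dB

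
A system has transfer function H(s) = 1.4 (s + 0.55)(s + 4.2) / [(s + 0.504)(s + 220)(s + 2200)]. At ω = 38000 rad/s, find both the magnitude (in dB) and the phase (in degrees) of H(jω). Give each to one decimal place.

|j38000 + 0.55| = √(38000² + 0.55²) = 3.8e+04
|j38000 + 4.2| = √(38000² + 4.2²) = 3.8e+04
|j38000 + 0.504| = √(38000² + 0.504²) = 3.8e+04
|j38000 + 220| = √(38000² + 220²) = 3.8e+04
|j38000 + 2200| = √(38000² + 2200²) = 3.806e+04
|H(j38000)| = 1.4 × 3.8e+04 × 3.8e+04 / (3.8e+04 × 3.8e+04 × 3.806e+04) = 3.678e-05
20 log₁₀(3.678e-05) = -88.69 dB
∠(j38000 + 0.55) = arctan(38000/0.55) = 90.00°
∠(j38000 + 4.2) = arctan(38000/4.2) = 89.99°
∠(j38000 + 0.504) = arctan(38000/0.504) = 90.00°
∠(j38000 + 220) = arctan(38000/220) = 89.67°
∠(j38000 + 2200) = arctan(38000/2200) = 86.69°
∠H(j38000) = 90.00° + 89.99° − (90.00° + 89.67° + 86.69°) = -86.36°

|H| = -88.7 dB, ∠H = -86.4°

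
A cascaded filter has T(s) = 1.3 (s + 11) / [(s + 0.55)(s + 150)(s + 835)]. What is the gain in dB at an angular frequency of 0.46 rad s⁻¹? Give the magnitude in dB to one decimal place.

|j0.46 + 11| = √(0.46² + 11²) = 11.01
|j0.46 + 0.55| = √(0.46² + 0.55²) = 0.717
|j0.46 + 150| = √(0.46² + 150²) = 150
|j0.46 + 835| = √(0.46² + 835²) = 835
|T(j0.46)| = 1.3 × 11.01 / (0.717 × 150 × 835) = 0.00015937
20 log₁₀(0.00015937) = -75.95 dB

-76.0 dB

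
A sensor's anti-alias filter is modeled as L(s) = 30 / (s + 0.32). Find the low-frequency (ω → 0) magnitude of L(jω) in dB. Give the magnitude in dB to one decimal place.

L(0) = 30 / 0.32 = 93.75
20 log₁₀(93.75) = 39.44 dB

39.4 dB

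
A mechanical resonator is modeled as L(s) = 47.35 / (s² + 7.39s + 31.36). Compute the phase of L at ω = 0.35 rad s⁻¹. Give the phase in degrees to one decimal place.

∠[(j0.35)² + 7.39(j0.35) + 31.36] = ∠[31.238 + j2.5865] = 4.73°
∠L(j0.35) = −4.73° = -4.73°

-4.7°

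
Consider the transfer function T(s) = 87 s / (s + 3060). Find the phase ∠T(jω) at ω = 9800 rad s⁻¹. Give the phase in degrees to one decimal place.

17.3°

∠(j9800) = 90.00°
∠(j9800 + 3060) = arctan(9800/3060) = 72.66°
∠T(j9800) = 90.00° − 72.66° = 17.34°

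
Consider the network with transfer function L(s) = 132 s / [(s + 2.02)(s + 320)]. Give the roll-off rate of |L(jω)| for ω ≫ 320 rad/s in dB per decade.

-20 dB/decade

With 1 zero and 2 poles, the high-frequency asymptotic slope is 20 × (1 − 2) = -20 dB/decade.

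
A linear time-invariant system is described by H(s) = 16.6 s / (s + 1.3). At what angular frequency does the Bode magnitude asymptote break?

The single real pole at s = −1.3 gives a corner at ω = 1.3 rad s⁻¹.

1.3 rad s⁻¹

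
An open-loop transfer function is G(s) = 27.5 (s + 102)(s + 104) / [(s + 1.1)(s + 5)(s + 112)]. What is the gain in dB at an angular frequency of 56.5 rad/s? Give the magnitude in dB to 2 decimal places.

-0.50 dB

|j56.5 + 102| = √(56.5² + 102²) = 116.6
|j56.5 + 104| = √(56.5² + 104²) = 118.4
|j56.5 + 1.1| = √(56.5² + 1.1²) = 56.51
|j56.5 + 5| = √(56.5² + 5²) = 56.72
|j56.5 + 112| = √(56.5² + 112²) = 125.4
|G(j56.5)| = 27.5 × 116.6 × 118.4 / (56.51 × 56.72 × 125.4) = 0.94387
20 log₁₀(0.94387) = -0.502 dB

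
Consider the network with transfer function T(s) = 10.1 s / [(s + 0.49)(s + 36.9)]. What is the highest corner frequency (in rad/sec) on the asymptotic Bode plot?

36.9 rad/sec

Break frequencies occur at each pole and zero magnitude: 0.49 rad/sec, 36.9 rad/sec.
The highest is 36.9 rad/sec.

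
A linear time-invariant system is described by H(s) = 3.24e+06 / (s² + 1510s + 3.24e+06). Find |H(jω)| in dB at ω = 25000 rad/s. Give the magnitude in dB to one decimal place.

-45.7 dB

|(j25000)² + 1510(j25000) + 3.24e+06| = |-6.2176e+08 + j3.775e+07| = 6.229e+08
|H(j25000)| = 3.24e+06 / 6.229e+08 = 0.0052014
20 log₁₀(0.0052014) = -45.68 dB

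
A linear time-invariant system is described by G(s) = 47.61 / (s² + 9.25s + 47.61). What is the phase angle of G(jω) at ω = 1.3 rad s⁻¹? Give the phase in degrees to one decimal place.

-14.7°

∠[(j1.3)² + 9.25(j1.3) + 47.61] = ∠[45.92 + j12.025] = 14.67°
∠G(j1.3) = −14.67° = -14.67°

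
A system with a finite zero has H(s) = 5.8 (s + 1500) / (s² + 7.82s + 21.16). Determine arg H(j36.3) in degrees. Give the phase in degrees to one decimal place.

∠(j36.3 + 1500) = arctan(36.3/1500) = 1.39°
∠[(j36.3)² + 7.82(j36.3) + 21.16] = ∠[-1296.5 + j283.87] = 167.65°
∠H(j36.3) = 1.39° − 167.65° = -166.26°

-166.3 deg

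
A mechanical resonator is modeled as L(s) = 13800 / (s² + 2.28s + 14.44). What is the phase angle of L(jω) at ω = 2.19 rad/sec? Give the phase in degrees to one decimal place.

∠[(j2.19)² + 2.28(j2.19) + 14.44] = ∠[9.6439 + j4.9932] = 27.37°
∠L(j2.19) = −27.37° = -27.37°

-27.4°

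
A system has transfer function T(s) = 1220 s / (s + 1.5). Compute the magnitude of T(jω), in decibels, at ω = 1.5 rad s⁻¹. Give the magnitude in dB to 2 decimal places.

|j1.5| = 1.5
|j1.5 + 1.5| = √(1.5² + 1.5²) = 2.121
|T(j1.5)| = 1220 × 1.5 / 2.121 = 862.67
20 log₁₀(862.67) = 58.717 dB

58.72 dB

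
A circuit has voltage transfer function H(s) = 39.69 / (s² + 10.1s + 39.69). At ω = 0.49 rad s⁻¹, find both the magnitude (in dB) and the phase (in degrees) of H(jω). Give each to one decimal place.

|H| = -0.0 dB, ∠H = -7.2°

|(j0.49)² + 10.1(j0.49) + 39.69| = |39.45 + j4.949| = 39.76
|H(j0.49)| = 39.69 / 39.76 = 0.99826
20 log₁₀(0.99826) = -0.02 dB
∠[(j0.49)² + 10.1(j0.49) + 39.69] = ∠[39.45 + j4.949] = 7.15°
∠H(j0.49) = −7.15° = -7.15°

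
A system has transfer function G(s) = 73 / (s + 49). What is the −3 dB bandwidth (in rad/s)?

49 rad/s

For a single-pole low-pass, the −3 dB point is at the pole: ω = 49 rad/s.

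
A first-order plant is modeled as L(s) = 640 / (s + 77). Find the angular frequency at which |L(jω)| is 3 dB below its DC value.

77 rad/s

For a single-pole low-pass, the −3 dB point is at the pole: ω = 77 rad/s.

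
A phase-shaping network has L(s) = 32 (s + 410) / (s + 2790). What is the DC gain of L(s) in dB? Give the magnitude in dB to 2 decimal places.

13.45 dB

L(0) = 32 × 410 / 2790 = 4.7025
20 log₁₀(4.7025) = 13.447 dB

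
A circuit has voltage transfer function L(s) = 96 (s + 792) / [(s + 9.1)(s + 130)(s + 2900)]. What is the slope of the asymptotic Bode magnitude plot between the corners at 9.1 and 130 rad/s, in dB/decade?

In this band the factors already past their corner are: pole at 9.1; net slope = -20 dB/decade.

-20 dB/decade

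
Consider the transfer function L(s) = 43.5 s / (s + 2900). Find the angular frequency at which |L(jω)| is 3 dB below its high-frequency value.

2900 rad/sec

For a single-pole high-pass, the −3 dB point is at the pole: ω = 2900 rad/sec.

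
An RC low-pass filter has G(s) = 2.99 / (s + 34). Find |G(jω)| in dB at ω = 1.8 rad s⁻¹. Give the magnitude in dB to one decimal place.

-21.1 dB

|j1.8 + 34| = √(1.8² + 34²) = 34.05
|G(j1.8)| = 2.99 / 34.05 = 0.087818
20 log₁₀(0.087818) = -21.13 dB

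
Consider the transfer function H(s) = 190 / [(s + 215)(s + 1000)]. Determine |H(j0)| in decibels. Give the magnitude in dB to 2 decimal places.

H(0) = 190 / (215 × 1000) = 0.00088372
20 log₁₀(0.00088372) = -61.074 dB

-61.07 dB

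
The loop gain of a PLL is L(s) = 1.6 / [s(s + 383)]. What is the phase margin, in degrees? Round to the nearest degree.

90°

Gain crossover: |L(jω)| = 1 at ω ≈ 0.00418 rad/sec.
∠L(j0.00418) = −90° − arctan(0.00418/383) ≈ -90.00°
PM = 180° + (-90.00°) = 90.00°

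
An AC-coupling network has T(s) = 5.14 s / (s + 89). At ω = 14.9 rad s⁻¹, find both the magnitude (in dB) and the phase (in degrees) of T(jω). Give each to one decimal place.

|j14.9| = 14.9
|j14.9 + 89| = √(14.9² + 89²) = 90.24
|T(j14.9)| = 5.14 × 14.9 / 90.24 = 0.84871
20 log₁₀(0.84871) = -1.42 dB
∠(j14.9) = 90.00°
∠(j14.9 + 89) = arctan(14.9/89) = 9.50°
∠T(j14.9) = 90.00° − 9.50° = 80.50°

|T| = -1.4 dB, ∠T = 80.5°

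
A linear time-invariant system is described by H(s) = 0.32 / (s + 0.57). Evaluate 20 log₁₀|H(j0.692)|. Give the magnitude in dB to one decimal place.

-8.9 dB

|j0.692 + 0.57| = √(0.692² + 0.57²) = 0.8965
|H(j0.692)| = 0.32 / 0.8965 = 0.35693
20 log₁₀(0.35693) = -8.95 dB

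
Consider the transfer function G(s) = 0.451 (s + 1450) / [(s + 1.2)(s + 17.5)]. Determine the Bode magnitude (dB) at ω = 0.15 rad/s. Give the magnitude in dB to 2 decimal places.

|j0.15 + 1450| = √(0.15² + 1450²) = 1450
|j0.15 + 1.2| = √(0.15² + 1.2²) = 1.209
|j0.15 + 17.5| = √(0.15² + 17.5²) = 17.5
|G(j0.15)| = 0.451 × 1450 / (1.209 × 17.5) = 30.899
20 log₁₀(30.899) = 29.799 dB

29.80 dB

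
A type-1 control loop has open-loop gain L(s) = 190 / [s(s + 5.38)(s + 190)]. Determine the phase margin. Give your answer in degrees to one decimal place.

88.0°

Gain crossover: |L(jω)| = 1 at ω ≈ 0.186 rad s⁻¹.
∠L(j0.186) = −90° − arctan(0.186/5.38) − arctan(0.186/190) ≈ -92.03°
PM = 180° + (-92.03°) = 87.97°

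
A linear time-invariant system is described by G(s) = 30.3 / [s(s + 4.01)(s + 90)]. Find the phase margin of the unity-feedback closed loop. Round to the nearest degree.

89°

Gain crossover: |G(jω)| = 1 at ω ≈ 0.0839 rad/s.
∠G(j0.0839) = −90° − arctan(0.0839/4.01) − arctan(0.0839/90) ≈ -91.25°
PM = 180° + (-91.25°) = 88.75°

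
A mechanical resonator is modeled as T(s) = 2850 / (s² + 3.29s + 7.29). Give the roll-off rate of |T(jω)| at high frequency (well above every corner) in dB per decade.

With 0 zeros and 2 poles, the high-frequency asymptotic slope is 20 × (0 − 2) = -40 dB/decade.

-40 dB/decade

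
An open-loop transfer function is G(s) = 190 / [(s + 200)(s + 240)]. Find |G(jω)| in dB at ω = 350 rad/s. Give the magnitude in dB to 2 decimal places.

-59.09 dB

|j350 + 200| = √(350² + 200²) = 403.1
|j350 + 240| = √(350² + 240²) = 424.4
|G(j350)| = 190 / (403.1 × 424.4) = 0.0011106
20 log₁₀(0.0011106) = -59.089 dB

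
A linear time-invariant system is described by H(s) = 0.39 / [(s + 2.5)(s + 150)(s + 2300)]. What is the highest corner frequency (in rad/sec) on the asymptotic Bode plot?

Break frequencies occur at each pole and zero magnitude: 2.5 rad/sec, 150 rad/sec, 2300 rad/sec.
The highest is 2300 rad/sec.

2300 rad/sec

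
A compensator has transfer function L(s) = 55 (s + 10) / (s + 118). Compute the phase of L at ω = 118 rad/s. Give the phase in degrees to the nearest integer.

40 deg

∠(j118 + 10) = arctan(118/10) = 85.16°
∠(j118 + 118) = arctan(118/118) = 45.00°
∠L(j118) = 85.16° − 45.00° = 40.16°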